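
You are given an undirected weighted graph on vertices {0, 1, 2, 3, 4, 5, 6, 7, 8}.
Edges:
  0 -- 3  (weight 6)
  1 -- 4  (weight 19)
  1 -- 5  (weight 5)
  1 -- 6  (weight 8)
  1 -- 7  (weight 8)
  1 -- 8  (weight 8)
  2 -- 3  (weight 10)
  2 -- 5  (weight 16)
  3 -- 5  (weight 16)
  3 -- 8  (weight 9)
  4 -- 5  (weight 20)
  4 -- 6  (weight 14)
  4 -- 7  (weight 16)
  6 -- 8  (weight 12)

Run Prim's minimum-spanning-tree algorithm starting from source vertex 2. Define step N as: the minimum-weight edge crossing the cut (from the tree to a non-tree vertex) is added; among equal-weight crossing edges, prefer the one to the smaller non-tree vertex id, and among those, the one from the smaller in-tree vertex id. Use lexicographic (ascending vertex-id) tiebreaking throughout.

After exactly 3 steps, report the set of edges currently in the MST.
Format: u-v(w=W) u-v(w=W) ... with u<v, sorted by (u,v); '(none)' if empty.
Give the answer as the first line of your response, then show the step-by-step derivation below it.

0-3(w=6) 2-3(w=10) 3-8(w=9)

step 1: add edge 2-3 (w=10); MST = {2-3(w=10)}
step 2: add edge 0-3 (w=6); MST = {0-3(w=6) 2-3(w=10)}
step 3: add edge 3-8 (w=9); MST = {0-3(w=6) 2-3(w=10) 3-8(w=9)}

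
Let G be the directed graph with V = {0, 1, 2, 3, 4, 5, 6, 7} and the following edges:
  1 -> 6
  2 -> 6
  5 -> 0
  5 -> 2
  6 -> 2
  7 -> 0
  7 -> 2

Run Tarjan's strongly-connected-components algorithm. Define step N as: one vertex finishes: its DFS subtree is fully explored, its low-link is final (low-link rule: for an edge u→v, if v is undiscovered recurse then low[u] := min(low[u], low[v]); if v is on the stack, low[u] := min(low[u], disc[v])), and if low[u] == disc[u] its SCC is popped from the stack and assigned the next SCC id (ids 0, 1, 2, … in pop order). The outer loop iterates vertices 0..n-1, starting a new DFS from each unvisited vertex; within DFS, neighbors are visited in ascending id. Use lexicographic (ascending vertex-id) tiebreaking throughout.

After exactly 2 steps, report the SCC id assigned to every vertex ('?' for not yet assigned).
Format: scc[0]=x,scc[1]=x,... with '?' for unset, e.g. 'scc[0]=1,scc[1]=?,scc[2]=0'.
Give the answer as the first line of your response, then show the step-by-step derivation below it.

scc[0]=0,scc[1]=?,scc[2]=?,scc[3]=?,scc[4]=?,scc[5]=?,scc[6]=?,scc[7]=?

step 1: low=(low[0]=0,low[1]=?,low[2]=?,low[3]=?,low[4]=?,low[5]=?,low[6]=?,low[7]=?); scc=(scc[0]=0,scc[1]=?,scc[2]=?,scc[3]=?,scc[4]=?,scc[5]=?,scc[6]=?,scc[7]=?)
step 2: low=(low[0]=0,low[1]=1,low[2]=2,low[3]=?,low[4]=?,low[5]=?,low[6]=2,low[7]=?); scc=(scc[0]=0,scc[1]=?,scc[2]=?,scc[3]=?,scc[4]=?,scc[5]=?,scc[6]=?,scc[7]=?)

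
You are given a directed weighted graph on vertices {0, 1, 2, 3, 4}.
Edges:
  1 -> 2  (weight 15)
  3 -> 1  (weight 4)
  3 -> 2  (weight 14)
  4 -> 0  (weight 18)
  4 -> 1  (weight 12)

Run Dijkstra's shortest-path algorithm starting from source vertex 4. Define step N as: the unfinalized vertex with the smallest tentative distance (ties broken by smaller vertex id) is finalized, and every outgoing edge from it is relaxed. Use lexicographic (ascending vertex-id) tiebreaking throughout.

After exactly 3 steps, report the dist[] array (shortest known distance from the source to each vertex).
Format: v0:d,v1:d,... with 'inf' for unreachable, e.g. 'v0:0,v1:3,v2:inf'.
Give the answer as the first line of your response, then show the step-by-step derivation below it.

v0:18,v1:12,v2:27,v3:inf,v4:0

step 1: dist = v0:18,v1:12,v2:inf,v3:inf,v4:0
step 2: dist = v0:18,v1:12,v2:27,v3:inf,v4:0
step 3: dist = v0:18,v1:12,v2:27,v3:inf,v4:0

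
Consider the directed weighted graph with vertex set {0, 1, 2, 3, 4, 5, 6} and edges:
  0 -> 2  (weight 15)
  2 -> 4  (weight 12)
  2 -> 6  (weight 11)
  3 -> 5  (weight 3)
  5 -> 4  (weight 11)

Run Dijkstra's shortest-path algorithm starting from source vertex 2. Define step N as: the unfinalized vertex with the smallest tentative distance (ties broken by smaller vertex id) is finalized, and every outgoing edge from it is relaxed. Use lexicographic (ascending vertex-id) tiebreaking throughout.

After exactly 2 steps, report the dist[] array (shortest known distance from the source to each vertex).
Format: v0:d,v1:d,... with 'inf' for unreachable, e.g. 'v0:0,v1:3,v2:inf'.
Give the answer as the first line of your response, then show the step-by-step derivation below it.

v0:inf,v1:inf,v2:0,v3:inf,v4:12,v5:inf,v6:11

step 1: dist = v0:inf,v1:inf,v2:0,v3:inf,v4:12,v5:inf,v6:11
step 2: dist = v0:inf,v1:inf,v2:0,v3:inf,v4:12,v5:inf,v6:11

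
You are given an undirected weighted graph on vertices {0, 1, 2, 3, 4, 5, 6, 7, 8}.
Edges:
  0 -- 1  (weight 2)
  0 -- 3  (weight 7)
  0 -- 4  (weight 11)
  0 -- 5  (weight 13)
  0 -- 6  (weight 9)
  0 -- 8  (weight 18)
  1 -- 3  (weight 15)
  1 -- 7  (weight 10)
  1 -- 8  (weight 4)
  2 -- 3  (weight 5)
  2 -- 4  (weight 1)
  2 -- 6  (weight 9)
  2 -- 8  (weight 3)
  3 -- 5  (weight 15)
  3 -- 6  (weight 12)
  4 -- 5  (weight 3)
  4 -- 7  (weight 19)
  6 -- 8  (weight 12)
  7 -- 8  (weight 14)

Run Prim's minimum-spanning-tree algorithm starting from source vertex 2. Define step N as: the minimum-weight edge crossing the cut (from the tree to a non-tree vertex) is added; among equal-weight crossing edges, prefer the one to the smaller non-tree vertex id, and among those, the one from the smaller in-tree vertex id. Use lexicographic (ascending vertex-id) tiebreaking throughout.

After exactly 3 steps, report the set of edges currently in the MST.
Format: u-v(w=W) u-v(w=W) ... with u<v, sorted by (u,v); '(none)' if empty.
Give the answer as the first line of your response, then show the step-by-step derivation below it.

2-4(w=1) 2-8(w=3) 4-5(w=3)

step 1: add edge 2-4 (w=1); MST = {2-4(w=1)}
step 2: add edge 4-5 (w=3); MST = {2-4(w=1) 4-5(w=3)}
step 3: add edge 2-8 (w=3); MST = {2-4(w=1) 2-8(w=3) 4-5(w=3)}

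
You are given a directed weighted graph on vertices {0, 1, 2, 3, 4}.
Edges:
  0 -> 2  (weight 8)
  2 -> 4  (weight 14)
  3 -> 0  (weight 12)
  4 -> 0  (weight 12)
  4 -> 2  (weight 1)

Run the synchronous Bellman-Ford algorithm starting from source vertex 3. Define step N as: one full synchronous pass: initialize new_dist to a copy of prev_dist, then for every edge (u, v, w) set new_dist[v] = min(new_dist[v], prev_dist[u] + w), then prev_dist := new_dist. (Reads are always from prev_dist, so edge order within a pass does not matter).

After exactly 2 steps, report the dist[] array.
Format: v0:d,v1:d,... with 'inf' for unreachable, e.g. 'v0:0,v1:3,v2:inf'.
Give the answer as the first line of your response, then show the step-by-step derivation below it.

v0:12,v1:inf,v2:20,v3:0,v4:inf

step 1: dist = v0:12,v1:inf,v2:inf,v3:0,v4:inf
step 2: dist = v0:12,v1:inf,v2:20,v3:0,v4:inf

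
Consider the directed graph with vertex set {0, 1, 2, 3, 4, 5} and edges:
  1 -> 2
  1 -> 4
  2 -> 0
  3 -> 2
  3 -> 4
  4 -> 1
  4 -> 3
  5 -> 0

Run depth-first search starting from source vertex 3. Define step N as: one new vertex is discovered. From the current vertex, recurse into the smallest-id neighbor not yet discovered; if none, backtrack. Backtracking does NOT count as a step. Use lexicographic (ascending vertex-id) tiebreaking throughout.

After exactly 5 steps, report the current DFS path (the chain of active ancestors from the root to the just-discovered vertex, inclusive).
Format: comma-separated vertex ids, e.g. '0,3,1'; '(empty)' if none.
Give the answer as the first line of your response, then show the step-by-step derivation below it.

3,4,1

step 1: discover 3; path=3; order=3
step 2: discover 2; path=3>2; order=3,2
step 3: discover 0; path=3>2>0; order=3,2,0
step 4: discover 4; path=3>4; order=3,2,0,4
step 5: discover 1; path=3>4>1; order=3,2,0,4,1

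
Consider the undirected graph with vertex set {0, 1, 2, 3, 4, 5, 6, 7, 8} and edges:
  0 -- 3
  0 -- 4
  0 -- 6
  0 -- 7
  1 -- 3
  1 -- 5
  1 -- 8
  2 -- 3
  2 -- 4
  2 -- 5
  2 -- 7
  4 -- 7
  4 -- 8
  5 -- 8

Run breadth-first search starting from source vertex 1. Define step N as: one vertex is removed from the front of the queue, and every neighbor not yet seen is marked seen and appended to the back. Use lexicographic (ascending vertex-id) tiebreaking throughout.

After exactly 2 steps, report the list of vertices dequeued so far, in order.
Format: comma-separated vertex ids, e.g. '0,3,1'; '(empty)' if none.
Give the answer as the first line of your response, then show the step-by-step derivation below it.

1,3

step 1: dequeue 1; queue=[3,5,8]; order=1
step 2: dequeue 3; queue=[5,8,0,2]; order=1,3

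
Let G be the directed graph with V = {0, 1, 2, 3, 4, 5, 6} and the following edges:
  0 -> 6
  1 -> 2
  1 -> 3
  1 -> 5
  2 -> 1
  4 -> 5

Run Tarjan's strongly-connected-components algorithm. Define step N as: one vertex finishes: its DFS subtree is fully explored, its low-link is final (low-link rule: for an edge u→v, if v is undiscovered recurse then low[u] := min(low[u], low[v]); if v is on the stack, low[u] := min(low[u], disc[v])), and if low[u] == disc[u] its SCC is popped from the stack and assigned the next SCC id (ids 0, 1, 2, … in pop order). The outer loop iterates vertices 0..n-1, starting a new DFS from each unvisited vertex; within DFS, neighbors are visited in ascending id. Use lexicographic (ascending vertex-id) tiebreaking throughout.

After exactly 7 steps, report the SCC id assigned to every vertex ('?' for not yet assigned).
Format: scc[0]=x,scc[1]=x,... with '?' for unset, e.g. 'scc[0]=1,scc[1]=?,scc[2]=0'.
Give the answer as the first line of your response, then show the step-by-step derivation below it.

scc[0]=1,scc[1]=4,scc[2]=4,scc[3]=2,scc[4]=5,scc[5]=3,scc[6]=0

step 1: low=(low[0]=0,low[1]=?,low[2]=?,low[3]=?,low[4]=?,low[5]=?,low[6]=1); scc=(scc[0]=?,scc[1]=?,scc[2]=?,scc[3]=?,scc[4]=?,scc[5]=?,scc[6]=0)
step 2: low=(low[0]=0,low[1]=?,low[2]=?,low[3]=?,low[4]=?,low[5]=?,low[6]=1); scc=(scc[0]=1,scc[1]=?,scc[2]=?,scc[3]=?,scc[4]=?,scc[5]=?,scc[6]=0)
step 3: low=(low[0]=0,low[1]=2,low[2]=2,low[3]=?,low[4]=?,low[5]=?,low[6]=1); scc=(scc[0]=1,scc[1]=?,scc[2]=?,scc[3]=?,scc[4]=?,scc[5]=?,scc[6]=0)
step 4: low=(low[0]=0,low[1]=2,low[2]=2,low[3]=4,low[4]=?,low[5]=?,low[6]=1); scc=(scc[0]=1,scc[1]=?,scc[2]=?,scc[3]=2,scc[4]=?,scc[5]=?,scc[6]=0)
step 5: low=(low[0]=0,low[1]=2,low[2]=2,low[3]=4,low[4]=?,low[5]=5,low[6]=1); scc=(scc[0]=1,scc[1]=?,scc[2]=?,scc[3]=2,scc[4]=?,scc[5]=3,scc[6]=0)
step 6: low=(low[0]=0,low[1]=2,low[2]=2,low[3]=4,low[4]=?,low[5]=5,low[6]=1); scc=(scc[0]=1,scc[1]=4,scc[2]=4,scc[3]=2,scc[4]=?,scc[5]=3,scc[6]=0)
step 7: low=(low[0]=0,low[1]=2,low[2]=2,low[3]=4,low[4]=6,low[5]=5,low[6]=1); scc=(scc[0]=1,scc[1]=4,scc[2]=4,scc[3]=2,scc[4]=5,scc[5]=3,scc[6]=0)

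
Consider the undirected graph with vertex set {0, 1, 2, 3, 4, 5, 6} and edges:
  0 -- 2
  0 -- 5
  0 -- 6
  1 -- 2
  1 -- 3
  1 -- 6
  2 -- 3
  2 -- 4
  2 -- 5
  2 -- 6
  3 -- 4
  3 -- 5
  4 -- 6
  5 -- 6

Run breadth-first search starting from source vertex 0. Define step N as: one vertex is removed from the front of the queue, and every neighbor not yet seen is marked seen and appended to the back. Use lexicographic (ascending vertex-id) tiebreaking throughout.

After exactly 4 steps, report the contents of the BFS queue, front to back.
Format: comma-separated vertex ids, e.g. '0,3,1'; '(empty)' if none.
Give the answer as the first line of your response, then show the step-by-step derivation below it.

1,3,4

step 1: dequeue 0; queue=[2,5,6]; order=0
step 2: dequeue 2; queue=[5,6,1,3,4]; order=0,2
step 3: dequeue 5; queue=[6,1,3,4]; order=0,2,5
step 4: dequeue 6; queue=[1,3,4]; order=0,2,5,6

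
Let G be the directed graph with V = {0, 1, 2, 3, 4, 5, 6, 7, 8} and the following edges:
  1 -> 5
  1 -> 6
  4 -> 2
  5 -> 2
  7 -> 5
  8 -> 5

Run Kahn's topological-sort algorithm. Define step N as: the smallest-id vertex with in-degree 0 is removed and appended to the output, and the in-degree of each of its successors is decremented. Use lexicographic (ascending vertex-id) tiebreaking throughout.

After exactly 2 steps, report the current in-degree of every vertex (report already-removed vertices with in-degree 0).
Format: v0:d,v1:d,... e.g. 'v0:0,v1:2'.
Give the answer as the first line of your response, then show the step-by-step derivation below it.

v0:0,v1:0,v2:2,v3:0,v4:0,v5:2,v6:0,v7:0,v8:0

step 1: output 0; order=[0]; indeg=(0,0,2,0,0,3,1,0,0)
step 2: output 1; order=[0,1]; indeg=(0,0,2,0,0,2,0,0,0)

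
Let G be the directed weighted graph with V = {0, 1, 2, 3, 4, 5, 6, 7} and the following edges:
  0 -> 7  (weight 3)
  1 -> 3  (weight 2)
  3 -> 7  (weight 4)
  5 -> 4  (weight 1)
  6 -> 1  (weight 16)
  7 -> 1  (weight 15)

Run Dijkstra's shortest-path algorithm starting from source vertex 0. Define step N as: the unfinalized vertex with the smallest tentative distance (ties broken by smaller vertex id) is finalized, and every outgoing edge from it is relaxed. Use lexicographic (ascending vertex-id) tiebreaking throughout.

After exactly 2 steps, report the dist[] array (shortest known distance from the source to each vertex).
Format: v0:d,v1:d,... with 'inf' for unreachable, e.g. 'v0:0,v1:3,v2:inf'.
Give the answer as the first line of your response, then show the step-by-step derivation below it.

v0:0,v1:18,v2:inf,v3:inf,v4:inf,v5:inf,v6:inf,v7:3

step 1: dist = v0:0,v1:inf,v2:inf,v3:inf,v4:inf,v5:inf,v6:inf,v7:3
step 2: dist = v0:0,v1:18,v2:inf,v3:inf,v4:inf,v5:inf,v6:inf,v7:3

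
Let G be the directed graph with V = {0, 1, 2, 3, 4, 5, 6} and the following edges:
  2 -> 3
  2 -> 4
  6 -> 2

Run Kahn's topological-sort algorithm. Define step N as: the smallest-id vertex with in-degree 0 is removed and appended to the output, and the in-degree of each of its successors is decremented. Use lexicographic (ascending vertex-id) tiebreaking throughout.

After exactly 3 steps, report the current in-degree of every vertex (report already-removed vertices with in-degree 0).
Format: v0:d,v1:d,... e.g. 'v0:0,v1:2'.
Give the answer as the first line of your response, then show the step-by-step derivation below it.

v0:0,v1:0,v2:1,v3:1,v4:1,v5:0,v6:0

step 1: output 0; order=[0]; indeg=(0,0,1,1,1,0,0)
step 2: output 1; order=[0,1]; indeg=(0,0,1,1,1,0,0)
step 3: output 5; order=[0,1,5]; indeg=(0,0,1,1,1,0,0)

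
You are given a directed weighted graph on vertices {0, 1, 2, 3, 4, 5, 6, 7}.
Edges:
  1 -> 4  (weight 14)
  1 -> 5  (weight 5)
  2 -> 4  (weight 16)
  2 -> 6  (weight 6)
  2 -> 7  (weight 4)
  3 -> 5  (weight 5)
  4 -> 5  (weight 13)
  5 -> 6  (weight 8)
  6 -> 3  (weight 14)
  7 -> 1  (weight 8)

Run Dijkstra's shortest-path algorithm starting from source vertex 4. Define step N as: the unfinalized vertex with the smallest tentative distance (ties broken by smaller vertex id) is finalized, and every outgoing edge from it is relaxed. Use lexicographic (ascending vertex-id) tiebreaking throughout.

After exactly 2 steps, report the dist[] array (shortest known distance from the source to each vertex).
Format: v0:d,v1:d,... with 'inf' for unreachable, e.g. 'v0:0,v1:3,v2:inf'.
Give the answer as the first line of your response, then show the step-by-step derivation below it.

v0:inf,v1:inf,v2:inf,v3:inf,v4:0,v5:13,v6:21,v7:inf

step 1: dist = v0:inf,v1:inf,v2:inf,v3:inf,v4:0,v5:13,v6:inf,v7:inf
step 2: dist = v0:inf,v1:inf,v2:inf,v3:inf,v4:0,v5:13,v6:21,v7:inf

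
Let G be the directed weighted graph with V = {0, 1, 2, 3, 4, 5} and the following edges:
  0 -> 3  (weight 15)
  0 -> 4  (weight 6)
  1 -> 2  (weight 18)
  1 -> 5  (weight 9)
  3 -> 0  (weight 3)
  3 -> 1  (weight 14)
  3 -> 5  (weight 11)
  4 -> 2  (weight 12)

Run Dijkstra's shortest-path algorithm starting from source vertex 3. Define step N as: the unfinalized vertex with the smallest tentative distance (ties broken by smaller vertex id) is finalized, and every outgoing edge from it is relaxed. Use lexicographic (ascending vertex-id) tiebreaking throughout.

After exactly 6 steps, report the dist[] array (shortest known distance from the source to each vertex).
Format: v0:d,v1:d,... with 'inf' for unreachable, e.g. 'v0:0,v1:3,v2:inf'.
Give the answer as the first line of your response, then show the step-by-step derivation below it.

v0:3,v1:14,v2:21,v3:0,v4:9,v5:11

step 1: dist = v0:3,v1:14,v2:inf,v3:0,v4:inf,v5:11
step 2: dist = v0:3,v1:14,v2:inf,v3:0,v4:9,v5:11
step 3: dist = v0:3,v1:14,v2:21,v3:0,v4:9,v5:11
step 4: dist = v0:3,v1:14,v2:21,v3:0,v4:9,v5:11
step 5: dist = v0:3,v1:14,v2:21,v3:0,v4:9,v5:11
step 6: dist = v0:3,v1:14,v2:21,v3:0,v4:9,v5:11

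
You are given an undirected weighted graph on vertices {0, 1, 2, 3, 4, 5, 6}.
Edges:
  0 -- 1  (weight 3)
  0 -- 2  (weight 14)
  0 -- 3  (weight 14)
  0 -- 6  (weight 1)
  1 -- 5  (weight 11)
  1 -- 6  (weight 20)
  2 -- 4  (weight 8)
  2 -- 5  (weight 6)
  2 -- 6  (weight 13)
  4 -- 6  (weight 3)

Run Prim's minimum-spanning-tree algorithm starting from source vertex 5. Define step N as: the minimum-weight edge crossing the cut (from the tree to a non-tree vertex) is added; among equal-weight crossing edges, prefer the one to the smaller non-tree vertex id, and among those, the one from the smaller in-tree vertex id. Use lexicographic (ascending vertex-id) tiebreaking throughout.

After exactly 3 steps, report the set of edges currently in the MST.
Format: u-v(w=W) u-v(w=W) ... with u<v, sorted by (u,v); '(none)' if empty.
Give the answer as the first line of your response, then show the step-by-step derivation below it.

2-4(w=8) 2-5(w=6) 4-6(w=3)

step 1: add edge 2-5 (w=6); MST = {2-5(w=6)}
step 2: add edge 2-4 (w=8); MST = {2-4(w=8) 2-5(w=6)}
step 3: add edge 4-6 (w=3); MST = {2-4(w=8) 2-5(w=6) 4-6(w=3)}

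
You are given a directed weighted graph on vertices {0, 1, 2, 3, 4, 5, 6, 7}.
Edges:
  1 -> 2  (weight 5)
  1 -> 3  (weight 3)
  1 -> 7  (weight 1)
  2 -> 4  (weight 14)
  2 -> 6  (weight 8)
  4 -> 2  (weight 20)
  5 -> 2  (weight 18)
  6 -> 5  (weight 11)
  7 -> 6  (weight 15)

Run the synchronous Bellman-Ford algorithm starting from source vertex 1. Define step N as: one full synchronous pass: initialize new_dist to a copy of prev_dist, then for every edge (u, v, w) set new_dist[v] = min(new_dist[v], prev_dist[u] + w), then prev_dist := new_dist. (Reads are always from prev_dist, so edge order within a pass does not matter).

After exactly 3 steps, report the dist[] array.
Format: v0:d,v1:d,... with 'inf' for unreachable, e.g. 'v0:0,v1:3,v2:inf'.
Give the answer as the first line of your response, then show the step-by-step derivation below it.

v0:inf,v1:0,v2:5,v3:3,v4:19,v5:24,v6:13,v7:1

step 1: dist = v0:inf,v1:0,v2:5,v3:3,v4:inf,v5:inf,v6:inf,v7:1
step 2: dist = v0:inf,v1:0,v2:5,v3:3,v4:19,v5:inf,v6:13,v7:1
step 3: dist = v0:inf,v1:0,v2:5,v3:3,v4:19,v5:24,v6:13,v7:1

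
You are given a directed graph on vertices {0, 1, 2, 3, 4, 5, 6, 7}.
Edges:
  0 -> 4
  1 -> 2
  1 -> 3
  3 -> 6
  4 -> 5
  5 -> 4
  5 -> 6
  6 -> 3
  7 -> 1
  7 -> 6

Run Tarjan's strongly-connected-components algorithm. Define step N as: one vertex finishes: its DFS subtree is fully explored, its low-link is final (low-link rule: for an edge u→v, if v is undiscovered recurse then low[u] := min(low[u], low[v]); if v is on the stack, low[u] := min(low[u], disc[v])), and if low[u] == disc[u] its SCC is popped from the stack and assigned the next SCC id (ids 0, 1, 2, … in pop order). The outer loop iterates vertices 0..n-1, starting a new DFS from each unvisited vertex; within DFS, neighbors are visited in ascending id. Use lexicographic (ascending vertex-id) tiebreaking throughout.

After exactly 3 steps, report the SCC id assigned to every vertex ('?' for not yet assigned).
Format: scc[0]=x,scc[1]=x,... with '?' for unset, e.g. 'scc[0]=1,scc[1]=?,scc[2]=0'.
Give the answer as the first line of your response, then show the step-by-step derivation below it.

scc[0]=?,scc[1]=?,scc[2]=?,scc[3]=0,scc[4]=?,scc[5]=?,scc[6]=0,scc[7]=?

step 1: low=(low[0]=0,low[1]=?,low[2]=?,low[3]=3,low[4]=1,low[5]=1,low[6]=3,low[7]=?); scc=(scc[0]=?,scc[1]=?,scc[2]=?,scc[3]=?,scc[4]=?,scc[5]=?,scc[6]=?,scc[7]=?)
step 2: low=(low[0]=0,low[1]=?,low[2]=?,low[3]=3,low[4]=1,low[5]=1,low[6]=3,low[7]=?); scc=(scc[0]=?,scc[1]=?,scc[2]=?,scc[3]=0,scc[4]=?,scc[5]=?,scc[6]=0,scc[7]=?)
step 3: low=(low[0]=0,low[1]=?,low[2]=?,low[3]=3,low[4]=1,low[5]=1,low[6]=3,low[7]=?); scc=(scc[0]=?,scc[1]=?,scc[2]=?,scc[3]=0,scc[4]=?,scc[5]=?,scc[6]=0,scc[7]=?)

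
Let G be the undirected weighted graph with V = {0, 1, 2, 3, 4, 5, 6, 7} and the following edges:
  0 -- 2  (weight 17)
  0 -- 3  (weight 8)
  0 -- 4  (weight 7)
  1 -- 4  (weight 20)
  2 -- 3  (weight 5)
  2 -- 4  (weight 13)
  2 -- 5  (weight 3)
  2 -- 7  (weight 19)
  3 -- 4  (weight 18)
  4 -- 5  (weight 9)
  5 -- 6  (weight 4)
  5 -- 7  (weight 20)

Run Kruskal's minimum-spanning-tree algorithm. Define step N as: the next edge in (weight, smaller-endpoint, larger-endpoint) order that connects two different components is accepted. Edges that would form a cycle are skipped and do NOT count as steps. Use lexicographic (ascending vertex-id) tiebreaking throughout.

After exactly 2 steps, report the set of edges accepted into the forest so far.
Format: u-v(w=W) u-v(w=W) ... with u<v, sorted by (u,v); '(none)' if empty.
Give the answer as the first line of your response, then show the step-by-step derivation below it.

2-5(w=3) 5-6(w=4)

step 1: add edge 2-5 (w=3); MST = {2-5(w=3)}
step 2: add edge 5-6 (w=4); MST = {2-5(w=3) 5-6(w=4)}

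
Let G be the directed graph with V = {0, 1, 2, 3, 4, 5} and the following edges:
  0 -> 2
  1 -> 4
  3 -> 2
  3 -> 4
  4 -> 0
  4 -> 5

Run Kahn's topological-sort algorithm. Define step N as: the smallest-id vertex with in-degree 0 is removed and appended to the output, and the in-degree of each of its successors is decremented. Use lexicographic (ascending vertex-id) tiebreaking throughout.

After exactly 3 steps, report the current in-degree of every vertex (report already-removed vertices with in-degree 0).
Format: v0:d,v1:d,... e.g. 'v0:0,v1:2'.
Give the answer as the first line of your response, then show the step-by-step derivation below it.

v0:0,v1:0,v2:1,v3:0,v4:0,v5:0

step 1: output 1; order=[1]; indeg=(1,0,2,0,1,1)
step 2: output 3; order=[1,3]; indeg=(1,0,1,0,0,1)
step 3: output 4; order=[1,3,4]; indeg=(0,0,1,0,0,0)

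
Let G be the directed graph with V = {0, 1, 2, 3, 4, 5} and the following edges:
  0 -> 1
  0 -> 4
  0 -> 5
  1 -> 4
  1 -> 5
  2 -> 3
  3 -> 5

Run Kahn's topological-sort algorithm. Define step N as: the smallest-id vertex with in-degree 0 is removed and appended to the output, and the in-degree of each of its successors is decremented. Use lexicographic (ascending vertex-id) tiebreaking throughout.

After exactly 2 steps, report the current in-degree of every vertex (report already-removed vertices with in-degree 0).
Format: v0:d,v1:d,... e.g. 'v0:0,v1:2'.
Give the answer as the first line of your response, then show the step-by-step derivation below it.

v0:0,v1:0,v2:0,v3:1,v4:0,v5:1

step 1: output 0; order=[0]; indeg=(0,0,0,1,1,2)
step 2: output 1; order=[0,1]; indeg=(0,0,0,1,0,1)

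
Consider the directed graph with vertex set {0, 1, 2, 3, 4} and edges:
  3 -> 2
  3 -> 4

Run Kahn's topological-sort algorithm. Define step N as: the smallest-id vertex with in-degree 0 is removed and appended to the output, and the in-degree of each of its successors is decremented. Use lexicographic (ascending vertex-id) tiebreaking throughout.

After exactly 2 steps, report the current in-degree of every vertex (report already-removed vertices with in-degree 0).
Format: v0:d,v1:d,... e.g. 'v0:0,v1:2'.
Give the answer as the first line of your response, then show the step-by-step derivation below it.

v0:0,v1:0,v2:1,v3:0,v4:1

step 1: output 0; order=[0]; indeg=(0,0,1,0,1)
step 2: output 1; order=[0,1]; indeg=(0,0,1,0,1)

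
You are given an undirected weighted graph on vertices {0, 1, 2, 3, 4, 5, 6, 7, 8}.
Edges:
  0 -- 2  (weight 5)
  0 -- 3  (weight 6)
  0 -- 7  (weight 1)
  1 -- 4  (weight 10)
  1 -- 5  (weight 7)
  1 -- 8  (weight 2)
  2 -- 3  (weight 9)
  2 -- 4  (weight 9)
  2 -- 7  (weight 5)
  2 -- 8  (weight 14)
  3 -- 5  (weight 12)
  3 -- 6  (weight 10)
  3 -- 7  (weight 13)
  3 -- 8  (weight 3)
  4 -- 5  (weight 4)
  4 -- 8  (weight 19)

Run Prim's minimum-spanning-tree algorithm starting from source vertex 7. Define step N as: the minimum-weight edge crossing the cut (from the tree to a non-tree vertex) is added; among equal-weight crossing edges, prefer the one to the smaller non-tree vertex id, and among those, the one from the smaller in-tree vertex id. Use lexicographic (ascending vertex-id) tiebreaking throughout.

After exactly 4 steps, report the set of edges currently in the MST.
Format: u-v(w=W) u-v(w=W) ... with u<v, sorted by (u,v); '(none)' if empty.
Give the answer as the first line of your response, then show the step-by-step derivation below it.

0-2(w=5) 0-3(w=6) 0-7(w=1) 3-8(w=3)

step 1: add edge 0-7 (w=1); MST = {0-7(w=1)}
step 2: add edge 0-2 (w=5); MST = {0-2(w=5) 0-7(w=1)}
step 3: add edge 0-3 (w=6); MST = {0-2(w=5) 0-3(w=6) 0-7(w=1)}
step 4: add edge 3-8 (w=3); MST = {0-2(w=5) 0-3(w=6) 0-7(w=1) 3-8(w=3)}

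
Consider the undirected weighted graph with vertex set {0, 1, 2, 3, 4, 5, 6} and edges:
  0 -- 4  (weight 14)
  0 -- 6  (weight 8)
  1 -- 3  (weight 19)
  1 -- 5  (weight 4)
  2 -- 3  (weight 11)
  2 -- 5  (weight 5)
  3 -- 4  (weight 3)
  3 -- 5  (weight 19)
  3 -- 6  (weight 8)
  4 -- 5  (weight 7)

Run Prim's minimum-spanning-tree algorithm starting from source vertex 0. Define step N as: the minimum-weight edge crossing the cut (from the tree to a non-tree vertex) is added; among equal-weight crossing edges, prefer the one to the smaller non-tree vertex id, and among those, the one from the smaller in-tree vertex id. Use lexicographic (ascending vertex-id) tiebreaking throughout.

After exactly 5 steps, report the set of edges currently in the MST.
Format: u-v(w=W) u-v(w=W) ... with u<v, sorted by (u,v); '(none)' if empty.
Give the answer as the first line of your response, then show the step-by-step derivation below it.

0-6(w=8) 1-5(w=4) 3-4(w=3) 3-6(w=8) 4-5(w=7)

step 1: add edge 0-6 (w=8); MST = {0-6(w=8)}
step 2: add edge 3-6 (w=8); MST = {0-6(w=8) 3-6(w=8)}
step 3: add edge 3-4 (w=3); MST = {0-6(w=8) 3-4(w=3) 3-6(w=8)}
step 4: add edge 4-5 (w=7); MST = {0-6(w=8) 3-4(w=3) 3-6(w=8) 4-5(w=7)}
step 5: add edge 1-5 (w=4); MST = {0-6(w=8) 1-5(w=4) 3-4(w=3) 3-6(w=8) 4-5(w=7)}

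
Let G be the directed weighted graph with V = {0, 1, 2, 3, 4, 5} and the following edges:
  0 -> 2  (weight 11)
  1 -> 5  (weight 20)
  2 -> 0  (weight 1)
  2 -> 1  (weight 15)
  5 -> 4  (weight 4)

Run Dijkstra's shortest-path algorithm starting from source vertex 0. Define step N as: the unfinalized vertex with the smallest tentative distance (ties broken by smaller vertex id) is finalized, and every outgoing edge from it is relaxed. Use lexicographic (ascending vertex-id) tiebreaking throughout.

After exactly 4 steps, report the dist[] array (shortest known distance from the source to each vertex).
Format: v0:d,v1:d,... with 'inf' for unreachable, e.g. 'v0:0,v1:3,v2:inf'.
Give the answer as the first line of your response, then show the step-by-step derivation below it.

v0:0,v1:26,v2:11,v3:inf,v4:50,v5:46

step 1: dist = v0:0,v1:inf,v2:11,v3:inf,v4:inf,v5:inf
step 2: dist = v0:0,v1:26,v2:11,v3:inf,v4:inf,v5:inf
step 3: dist = v0:0,v1:26,v2:11,v3:inf,v4:inf,v5:46
step 4: dist = v0:0,v1:26,v2:11,v3:inf,v4:50,v5:46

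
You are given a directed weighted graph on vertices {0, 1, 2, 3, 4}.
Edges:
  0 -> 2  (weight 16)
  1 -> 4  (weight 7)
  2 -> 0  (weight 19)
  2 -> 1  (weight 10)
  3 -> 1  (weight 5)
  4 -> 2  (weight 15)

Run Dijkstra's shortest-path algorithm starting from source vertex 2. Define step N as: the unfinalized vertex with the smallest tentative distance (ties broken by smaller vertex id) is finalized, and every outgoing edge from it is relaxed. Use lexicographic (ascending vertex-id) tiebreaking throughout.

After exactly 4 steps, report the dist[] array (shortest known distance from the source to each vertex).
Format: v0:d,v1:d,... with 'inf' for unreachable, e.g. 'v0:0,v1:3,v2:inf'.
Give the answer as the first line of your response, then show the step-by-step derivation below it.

v0:19,v1:10,v2:0,v3:inf,v4:17

step 1: dist = v0:19,v1:10,v2:0,v3:inf,v4:inf
step 2: dist = v0:19,v1:10,v2:0,v3:inf,v4:17
step 3: dist = v0:19,v1:10,v2:0,v3:inf,v4:17
step 4: dist = v0:19,v1:10,v2:0,v3:inf,v4:17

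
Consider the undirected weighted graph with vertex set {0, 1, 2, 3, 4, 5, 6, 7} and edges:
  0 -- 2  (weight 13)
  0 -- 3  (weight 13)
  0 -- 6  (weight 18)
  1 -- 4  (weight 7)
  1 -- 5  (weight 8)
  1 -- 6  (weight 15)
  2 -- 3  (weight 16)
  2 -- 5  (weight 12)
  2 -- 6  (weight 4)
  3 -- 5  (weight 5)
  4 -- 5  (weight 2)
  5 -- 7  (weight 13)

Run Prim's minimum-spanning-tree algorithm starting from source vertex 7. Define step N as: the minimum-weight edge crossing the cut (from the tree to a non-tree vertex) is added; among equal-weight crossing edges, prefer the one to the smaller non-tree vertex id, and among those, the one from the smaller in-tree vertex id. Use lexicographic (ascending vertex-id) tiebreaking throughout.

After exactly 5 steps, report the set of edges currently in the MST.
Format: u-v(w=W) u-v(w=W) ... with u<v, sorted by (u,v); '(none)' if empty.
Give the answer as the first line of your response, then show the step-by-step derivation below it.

1-4(w=7) 2-5(w=12) 3-5(w=5) 4-5(w=2) 5-7(w=13)

step 1: add edge 5-7 (w=13); MST = {5-7(w=13)}
step 2: add edge 4-5 (w=2); MST = {4-5(w=2) 5-7(w=13)}
step 3: add edge 3-5 (w=5); MST = {3-5(w=5) 4-5(w=2) 5-7(w=13)}
step 4: add edge 1-4 (w=7); MST = {1-4(w=7) 3-5(w=5) 4-5(w=2) 5-7(w=13)}
step 5: add edge 2-5 (w=12); MST = {1-4(w=7) 2-5(w=12) 3-5(w=5) 4-5(w=2) 5-7(w=13)}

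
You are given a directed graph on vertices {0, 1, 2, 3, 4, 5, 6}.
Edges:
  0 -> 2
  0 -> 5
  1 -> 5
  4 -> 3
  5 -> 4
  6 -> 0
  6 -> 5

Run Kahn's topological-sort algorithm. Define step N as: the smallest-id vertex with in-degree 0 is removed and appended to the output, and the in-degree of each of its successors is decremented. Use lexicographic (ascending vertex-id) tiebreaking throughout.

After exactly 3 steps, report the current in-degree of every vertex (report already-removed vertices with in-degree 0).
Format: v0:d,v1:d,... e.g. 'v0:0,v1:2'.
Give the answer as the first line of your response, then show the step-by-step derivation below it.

v0:0,v1:0,v2:0,v3:1,v4:1,v5:0,v6:0

step 1: output 1; order=[1]; indeg=(1,0,1,1,1,2,0)
step 2: output 6; order=[1,6]; indeg=(0,0,1,1,1,1,0)
step 3: output 0; order=[1,6,0]; indeg=(0,0,0,1,1,0,0)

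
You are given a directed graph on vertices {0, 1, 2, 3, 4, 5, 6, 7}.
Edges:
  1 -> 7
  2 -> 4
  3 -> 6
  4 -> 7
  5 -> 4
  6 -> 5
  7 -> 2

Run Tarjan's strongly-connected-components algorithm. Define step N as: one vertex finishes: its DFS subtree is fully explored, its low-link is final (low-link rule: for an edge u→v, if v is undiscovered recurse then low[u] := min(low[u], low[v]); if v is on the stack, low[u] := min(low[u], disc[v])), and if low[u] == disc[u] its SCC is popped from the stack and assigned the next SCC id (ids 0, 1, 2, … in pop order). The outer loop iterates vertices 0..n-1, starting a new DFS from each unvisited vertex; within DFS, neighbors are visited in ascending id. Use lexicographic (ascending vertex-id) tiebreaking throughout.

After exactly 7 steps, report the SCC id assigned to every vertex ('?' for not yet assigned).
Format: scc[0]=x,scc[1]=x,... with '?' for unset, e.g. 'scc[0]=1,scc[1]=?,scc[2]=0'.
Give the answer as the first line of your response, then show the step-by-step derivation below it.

scc[0]=0,scc[1]=2,scc[2]=1,scc[3]=?,scc[4]=1,scc[5]=3,scc[6]=4,scc[7]=1

step 1: low=(low[0]=0,low[1]=?,low[2]=?,low[3]=?,low[4]=?,low[5]=?,low[6]=?,low[7]=?); scc=(scc[0]=0,scc[1]=?,scc[2]=?,scc[3]=?,scc[4]=?,scc[5]=?,scc[6]=?,scc[7]=?)
step 2: low=(low[0]=0,low[1]=1,low[2]=3,low[3]=?,low[4]=2,low[5]=?,low[6]=?,low[7]=2); scc=(scc[0]=0,scc[1]=?,scc[2]=?,scc[3]=?,scc[4]=?,scc[5]=?,scc[6]=?,scc[7]=?)
step 3: low=(low[0]=0,low[1]=1,low[2]=2,low[3]=?,low[4]=2,low[5]=?,low[6]=?,low[7]=2); scc=(scc[0]=0,scc[1]=?,scc[2]=?,scc[3]=?,scc[4]=?,scc[5]=?,scc[6]=?,scc[7]=?)
step 4: low=(low[0]=0,low[1]=1,low[2]=2,low[3]=?,low[4]=2,low[5]=?,low[6]=?,low[7]=2); scc=(scc[0]=0,scc[1]=?,scc[2]=1,scc[3]=?,scc[4]=1,scc[5]=?,scc[6]=?,scc[7]=1)
step 5: low=(low[0]=0,low[1]=1,low[2]=2,low[3]=?,low[4]=2,low[5]=?,low[6]=?,low[7]=2); scc=(scc[0]=0,scc[1]=2,scc[2]=1,scc[3]=?,scc[4]=1,scc[5]=?,scc[6]=?,scc[7]=1)
step 6: low=(low[0]=0,low[1]=1,low[2]=2,low[3]=5,low[4]=2,low[5]=7,low[6]=6,low[7]=2); scc=(scc[0]=0,scc[1]=2,scc[2]=1,scc[3]=?,scc[4]=1,scc[5]=3,scc[6]=?,scc[7]=1)
step 7: low=(low[0]=0,low[1]=1,low[2]=2,low[3]=5,low[4]=2,low[5]=7,low[6]=6,low[7]=2); scc=(scc[0]=0,scc[1]=2,scc[2]=1,scc[3]=?,scc[4]=1,scc[5]=3,scc[6]=4,scc[7]=1)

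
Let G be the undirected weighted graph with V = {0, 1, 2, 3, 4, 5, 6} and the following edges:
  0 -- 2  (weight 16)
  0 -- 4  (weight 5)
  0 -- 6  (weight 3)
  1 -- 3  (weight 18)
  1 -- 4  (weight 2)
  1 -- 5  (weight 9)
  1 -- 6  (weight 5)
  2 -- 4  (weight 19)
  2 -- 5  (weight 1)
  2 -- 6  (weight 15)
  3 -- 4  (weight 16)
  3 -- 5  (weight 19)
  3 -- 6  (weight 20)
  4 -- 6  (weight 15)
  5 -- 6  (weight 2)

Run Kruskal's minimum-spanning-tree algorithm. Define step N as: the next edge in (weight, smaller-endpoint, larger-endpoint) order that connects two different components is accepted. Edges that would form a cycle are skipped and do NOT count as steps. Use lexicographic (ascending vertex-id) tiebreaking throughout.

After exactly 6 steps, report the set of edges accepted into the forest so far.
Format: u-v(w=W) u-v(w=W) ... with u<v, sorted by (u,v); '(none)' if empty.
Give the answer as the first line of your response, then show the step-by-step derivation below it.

0-4(w=5) 0-6(w=3) 1-4(w=2) 2-5(w=1) 3-4(w=16) 5-6(w=2)

step 1: add edge 2-5 (w=1); MST = {2-5(w=1)}
step 2: add edge 1-4 (w=2); MST = {1-4(w=2) 2-5(w=1)}
step 3: add edge 5-6 (w=2); MST = {1-4(w=2) 2-5(w=1) 5-6(w=2)}
step 4: add edge 0-6 (w=3); MST = {0-6(w=3) 1-4(w=2) 2-5(w=1) 5-6(w=2)}
step 5: add edge 0-4 (w=5); MST = {0-4(w=5) 0-6(w=3) 1-4(w=2) 2-5(w=1) 5-6(w=2)}
step 6: add edge 3-4 (w=16); MST = {0-4(w=5) 0-6(w=3) 1-4(w=2) 2-5(w=1) 3-4(w=16) 5-6(w=2)}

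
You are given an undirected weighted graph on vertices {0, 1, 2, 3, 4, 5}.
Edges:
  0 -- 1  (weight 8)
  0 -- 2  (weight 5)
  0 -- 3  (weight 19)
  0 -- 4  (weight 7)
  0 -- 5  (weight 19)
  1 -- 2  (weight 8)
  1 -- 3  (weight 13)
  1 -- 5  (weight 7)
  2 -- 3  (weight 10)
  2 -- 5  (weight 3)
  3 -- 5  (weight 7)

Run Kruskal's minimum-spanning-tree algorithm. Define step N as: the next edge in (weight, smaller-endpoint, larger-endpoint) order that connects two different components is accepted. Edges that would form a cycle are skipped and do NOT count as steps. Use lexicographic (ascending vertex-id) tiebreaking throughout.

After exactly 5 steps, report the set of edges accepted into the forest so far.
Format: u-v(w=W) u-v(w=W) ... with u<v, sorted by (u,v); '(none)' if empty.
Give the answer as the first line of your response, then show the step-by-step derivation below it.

0-2(w=5) 0-4(w=7) 1-5(w=7) 2-5(w=3) 3-5(w=7)

step 1: add edge 2-5 (w=3); MST = {2-5(w=3)}
step 2: add edge 0-2 (w=5); MST = {0-2(w=5) 2-5(w=3)}
step 3: add edge 0-4 (w=7); MST = {0-2(w=5) 0-4(w=7) 2-5(w=3)}
step 4: add edge 1-5 (w=7); MST = {0-2(w=5) 0-4(w=7) 1-5(w=7) 2-5(w=3)}
step 5: add edge 3-5 (w=7); MST = {0-2(w=5) 0-4(w=7) 1-5(w=7) 2-5(w=3) 3-5(w=7)}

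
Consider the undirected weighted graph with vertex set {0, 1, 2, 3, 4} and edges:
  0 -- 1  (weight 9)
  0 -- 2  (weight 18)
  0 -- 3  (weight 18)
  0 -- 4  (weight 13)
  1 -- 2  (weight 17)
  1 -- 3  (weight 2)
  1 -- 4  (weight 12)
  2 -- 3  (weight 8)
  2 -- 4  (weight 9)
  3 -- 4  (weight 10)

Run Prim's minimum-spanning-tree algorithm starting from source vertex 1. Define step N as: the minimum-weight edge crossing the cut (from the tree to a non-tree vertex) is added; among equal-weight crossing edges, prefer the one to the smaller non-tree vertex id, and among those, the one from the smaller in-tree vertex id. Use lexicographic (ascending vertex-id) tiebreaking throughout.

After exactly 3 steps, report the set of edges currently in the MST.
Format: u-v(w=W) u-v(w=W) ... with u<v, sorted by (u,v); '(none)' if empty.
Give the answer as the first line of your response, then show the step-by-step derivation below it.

0-1(w=9) 1-3(w=2) 2-3(w=8)

step 1: add edge 1-3 (w=2); MST = {1-3(w=2)}
step 2: add edge 2-3 (w=8); MST = {1-3(w=2) 2-3(w=8)}
step 3: add edge 0-1 (w=9); MST = {0-1(w=9) 1-3(w=2) 2-3(w=8)}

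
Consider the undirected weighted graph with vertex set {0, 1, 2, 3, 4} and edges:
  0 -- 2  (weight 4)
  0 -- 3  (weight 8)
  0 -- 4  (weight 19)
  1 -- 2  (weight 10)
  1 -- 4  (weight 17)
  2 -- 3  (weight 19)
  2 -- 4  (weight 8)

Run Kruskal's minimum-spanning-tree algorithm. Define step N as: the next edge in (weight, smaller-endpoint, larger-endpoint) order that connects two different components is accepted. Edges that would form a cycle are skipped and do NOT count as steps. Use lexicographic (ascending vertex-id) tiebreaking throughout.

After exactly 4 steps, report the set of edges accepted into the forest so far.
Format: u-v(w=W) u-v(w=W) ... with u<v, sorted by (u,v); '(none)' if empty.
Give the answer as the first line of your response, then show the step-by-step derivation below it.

0-2(w=4) 0-3(w=8) 1-2(w=10) 2-4(w=8)

step 1: add edge 0-2 (w=4); MST = {0-2(w=4)}
step 2: add edge 0-3 (w=8); MST = {0-2(w=4) 0-3(w=8)}
step 3: add edge 2-4 (w=8); MST = {0-2(w=4) 0-3(w=8) 2-4(w=8)}
step 4: add edge 1-2 (w=10); MST = {0-2(w=4) 0-3(w=8) 1-2(w=10) 2-4(w=8)}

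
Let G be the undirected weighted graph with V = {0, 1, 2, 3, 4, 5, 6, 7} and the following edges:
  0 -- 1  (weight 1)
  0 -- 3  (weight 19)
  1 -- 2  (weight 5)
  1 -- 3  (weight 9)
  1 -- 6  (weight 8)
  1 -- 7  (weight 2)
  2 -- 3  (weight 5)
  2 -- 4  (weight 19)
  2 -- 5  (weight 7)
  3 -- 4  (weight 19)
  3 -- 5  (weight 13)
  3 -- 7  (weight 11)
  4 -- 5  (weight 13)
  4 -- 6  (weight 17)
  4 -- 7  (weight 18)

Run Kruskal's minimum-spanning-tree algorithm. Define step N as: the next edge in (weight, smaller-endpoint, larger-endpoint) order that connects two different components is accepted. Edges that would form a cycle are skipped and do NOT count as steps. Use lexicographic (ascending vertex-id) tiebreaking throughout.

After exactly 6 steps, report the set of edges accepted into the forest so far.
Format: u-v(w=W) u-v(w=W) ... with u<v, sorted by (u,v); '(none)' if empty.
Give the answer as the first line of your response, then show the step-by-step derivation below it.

0-1(w=1) 1-2(w=5) 1-6(w=8) 1-7(w=2) 2-3(w=5) 2-5(w=7)

step 1: add edge 0-1 (w=1); MST = {0-1(w=1)}
step 2: add edge 1-7 (w=2); MST = {0-1(w=1) 1-7(w=2)}
step 3: add edge 1-2 (w=5); MST = {0-1(w=1) 1-2(w=5) 1-7(w=2)}
step 4: add edge 2-3 (w=5); MST = {0-1(w=1) 1-2(w=5) 1-7(w=2) 2-3(w=5)}
step 5: add edge 2-5 (w=7); MST = {0-1(w=1) 1-2(w=5) 1-7(w=2) 2-3(w=5) 2-5(w=7)}
step 6: add edge 1-6 (w=8); MST = {0-1(w=1) 1-2(w=5) 1-6(w=8) 1-7(w=2) 2-3(w=5) 2-5(w=7)}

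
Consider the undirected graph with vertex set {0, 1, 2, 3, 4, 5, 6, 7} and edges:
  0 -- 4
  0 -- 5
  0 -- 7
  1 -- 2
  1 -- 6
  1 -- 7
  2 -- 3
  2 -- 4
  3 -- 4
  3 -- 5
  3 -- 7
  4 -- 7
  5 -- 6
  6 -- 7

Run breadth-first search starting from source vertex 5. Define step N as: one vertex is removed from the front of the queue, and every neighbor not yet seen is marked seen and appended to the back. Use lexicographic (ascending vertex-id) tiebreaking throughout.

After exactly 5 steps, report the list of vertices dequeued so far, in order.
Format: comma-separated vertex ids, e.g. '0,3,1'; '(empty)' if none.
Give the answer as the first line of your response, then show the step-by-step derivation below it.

5,0,3,6,4

step 1: dequeue 5; queue=[0,3,6]; order=5
step 2: dequeue 0; queue=[3,6,4,7]; order=5,0
step 3: dequeue 3; queue=[6,4,7,2]; order=5,0,3
step 4: dequeue 6; queue=[4,7,2,1]; order=5,0,3,6
step 5: dequeue 4; queue=[7,2,1]; order=5,0,3,6,4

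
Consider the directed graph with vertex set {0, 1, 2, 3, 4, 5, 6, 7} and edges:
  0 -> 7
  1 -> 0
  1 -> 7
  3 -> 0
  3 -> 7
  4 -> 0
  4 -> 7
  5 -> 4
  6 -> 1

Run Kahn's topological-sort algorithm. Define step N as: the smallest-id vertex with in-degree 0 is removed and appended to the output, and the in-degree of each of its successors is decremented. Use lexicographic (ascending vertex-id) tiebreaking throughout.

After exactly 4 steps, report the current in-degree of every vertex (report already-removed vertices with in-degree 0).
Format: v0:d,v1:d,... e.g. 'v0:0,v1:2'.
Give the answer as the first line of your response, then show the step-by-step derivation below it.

v0:1,v1:1,v2:0,v3:0,v4:0,v5:0,v6:0,v7:2

step 1: output 2; order=[2]; indeg=(3,1,0,0,1,0,0,4)
step 2: output 3; order=[2,3]; indeg=(2,1,0,0,1,0,0,3)
step 3: output 5; order=[2,3,5]; indeg=(2,1,0,0,0,0,0,3)
step 4: output 4; order=[2,3,5,4]; indeg=(1,1,0,0,0,0,0,2)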